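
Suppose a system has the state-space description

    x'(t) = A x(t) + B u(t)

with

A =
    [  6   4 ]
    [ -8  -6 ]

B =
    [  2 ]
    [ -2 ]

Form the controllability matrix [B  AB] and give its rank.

AB = [[4], [-4]]
Controllability matrix C = [B  AB] = [[2, 4], [-2, -4]]
Every column of C is a scalar multiple of column 1 = [2, -2] (multipliers 1, 2), so the columns span a one-dimensional space.
C ≠ 0, hence rank(C) = 1.
rank(C) = 1 < n = 2, so the pair (A, B) is not completely controllable.

1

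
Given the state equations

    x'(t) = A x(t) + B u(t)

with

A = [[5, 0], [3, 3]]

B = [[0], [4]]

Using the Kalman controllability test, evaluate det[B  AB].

AB = [[0], [12]]
Controllability matrix C = [B  AB] = [[0, 0], [4, 12]]
det(C) = 0·12 - 0·4 = 0 - 0 = 0
Since det(C) = 0, rank(C) < 2 and the system is not completely controllable.

0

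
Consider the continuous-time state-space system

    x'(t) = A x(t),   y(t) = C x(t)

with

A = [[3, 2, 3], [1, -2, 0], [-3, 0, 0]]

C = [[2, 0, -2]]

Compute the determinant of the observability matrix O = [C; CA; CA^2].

CA = [[12, 4, 6]]
CA^2 = [[22, 16, 36]]
Observability matrix O = [C; CA; CA^2] = [[2, 0, -2], [12, 4, 6], [22, 16, 36]]
Expanding along the first row, det(O) = 2·(4·36 - 6·16) - 0·(12·36 - 6·22) + (-2)·(12·16 - 4·22) = 2·48 - 0·300 + (-2)·104 = -112
Since det(O) ≠ 0, rank(O) = 3 and the system is completely observable.

-112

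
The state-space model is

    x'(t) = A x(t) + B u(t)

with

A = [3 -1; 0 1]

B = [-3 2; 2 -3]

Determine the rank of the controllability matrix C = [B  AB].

2

AB = [[-11, 9], [2, -3]]
Controllability matrix C = [B  AB] = [[-3, 2, -11, 9], [2, -3, 2, -3]]
Take the 2×2 submatrix of C formed by columns 1, 2: [[-3, 2], [2, -3]]. Its determinant is (-3)·(-3) - 2·2 = 9 - 4 = 5 ≠ 0.
So rank(C) ≥ 2; since C has 2 rows, rank(C) = 2.
rank(C) = 2 = n, so the pair (A, B) is completely controllable.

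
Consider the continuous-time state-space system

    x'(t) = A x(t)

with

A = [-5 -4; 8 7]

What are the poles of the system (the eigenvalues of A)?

det(sI - A) = s^2 - (tr A)s + det A, with tr A = (-5) + 7 = 2 and det A = (-5)·7 - (-4)·8 = -35 - (-32) = -3.
So p(s) = det(sI - A) = s^2 - 2s - 3.
Factor s^2 - 2s - 3: two numbers with sum 2 and product -3 are 3 and -1, so s^2 - 2s - 3 = (s - 3)(s + 1).
Hence p(s) = (s - 3) (s + 1), with roots -1, 3.
At least one eigenvalue has non-negative real part, so the system is not asymptotically stable.

-1, 3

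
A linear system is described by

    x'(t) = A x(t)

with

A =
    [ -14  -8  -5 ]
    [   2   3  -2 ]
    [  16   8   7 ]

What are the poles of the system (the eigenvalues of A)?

-5, -1, 2

det(sI - A) = s^3 - (tr A)s^2 + (M11 + M22 + M33)s - det A, where Mii is the 2×2 principal minor of A obtained by deleting row i and column i.
tr A = (-14) + 3 + 7 = -4; M11 = 3·7 - (-2)·8 = 21 - (-16) = 37; M22 = (-14)·7 - (-5)·16 = -98 - (-80) = -18; M33 = (-14)·3 - (-8)·2 = -42 - (-16) = -26; sum of minors = -7.
det A = (-14)·(3·7 - (-2)·8) - (-8)·(2·7 - (-2)·16) + (-5)·(2·8 - 3·16) = (-14)·37 - (-8)·46 + (-5)·(-32) = 10.
So p(s) = det(sI - A) = s^3 + 4s^2 - 7s - 10.
Rational-root test: any integer root divides -10. Testing small divisors, s = -1 works: p(-1) = -1 + 4 + 7 + (-10) = 0, so (s + 1) is a factor.
Dividing, p(s) = (s + 1)(s^2 + 3s - 10).
Factor s^2 + 3s - 10: two numbers with sum -3 and product -10 are 2 and -5, so s^2 + 3s - 10 = (s - 2)(s + 5).
Hence p(s) = (s - 2) (s + 1) (s + 5), with roots -5, -1, 2.
At least one eigenvalue has non-negative real part, so the system is not asymptotically stable.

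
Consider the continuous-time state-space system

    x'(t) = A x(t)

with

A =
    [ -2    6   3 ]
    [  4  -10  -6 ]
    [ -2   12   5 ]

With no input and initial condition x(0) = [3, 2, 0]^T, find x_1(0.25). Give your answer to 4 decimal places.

det(sI - A) = s^3 - (tr A)s^2 + (M11 + M22 + M33)s - det A, where Mii is the 2×2 principal minor of A obtained by deleting row i and column i.
tr A = (-2) + (-10) + 5 = -7; M11 = (-10)·5 - (-6)·12 = -50 - (-72) = 22; M22 = (-2)·5 - 3·(-2) = -10 - (-6) = -4; M33 = (-2)·(-10) - 6·4 = 20 - 24 = -4; sum of minors = 14.
det A = (-2)·((-10)·5 - (-6)·12) - 6·(4·5 - (-6)·(-2)) + 3·(4·12 - (-10)·(-2)) = (-2)·22 - 6·8 + 3·28 = -8.
So p(s) = det(sI - A) = s^3 + 7s^2 + 14s + 8.
Rational-root test: any integer root divides 8. Testing small divisors, s = -1 works: p(-1) = -1 + 7 + (-14) + 8 = 0, so (s + 1) is a factor.
Dividing, p(s) = (s + 1)(s^2 + 6s + 8).
Factor s^2 + 6s + 8: two numbers with sum -6 and product 8 are -2 and -4, so s^2 + 6s + 8 = (s + 2)(s + 4).
Hence p(s) = (s + 1) (s + 2) (s + 4), with roots -4, -2, -1.
The eigenvalues -4, -2, -1 are distinct and real, so A is diagonalisable and x(t) = e^{At} x(0) = V diag(e^{λ_i t}) V^{-1} x(0), where the columns of V are the eigenvectors.
λ = -4: A - (-4)I = [[2, 6, 3], [4, -6, -6], [-2, 12, 9]]. v must be orthogonal to every row; (row 1) × (row 2) = [-18, 24, -36], so take v_1 = [-3, 4, -6]^T.
λ = -2: A - (-2)I = [[0, 6, 3], [4, -8, -6], [-2, 12, 7]]. v must be orthogonal to every row; (row 1) × (row 2) = [-12, 12, -24], so take v_2 = [1, -1, 2]^T.
λ = -1: A - (-1)I = [[-1, 6, 3], [4, -9, -6], [-2, 12, 6]]. v must be orthogonal to every row; (row 1) × (row 2) = [-9, 6, -15], so take v_3 = [-3, 2, -5]^T.
V = [v_1 v_2 v_3] = [[-3, 1, -3], [4, -1, 2], [-6, 2, -5]] has det V = -1, so V^{-1} = adj(V)/det V = [[-1, 1, 1], [-8, 3, 6], [-2, 0, 1]].
Modal coordinates z(0) = V^{-1} x(0): (-1)·3 + 1·2 + 1·0 = -1; (-8)·3 + 3·2 + 6·0 = -18; (-2)·3 + 0·2 + 1·0 = -6; so z(0) = [-1, -18, -6]^T.
x_1(t) = Σ_i (v_i)_1 · z_i(0) · e^{λ_i t} (row 1 of V times the modal terms).
x_1(0.25) = (-3)·(-1)·e^{-4·0.25} + 1·(-18)·e^{-2·0.25} + (-3)·(-6)·e^{-1·0.25} = 3·0.367879 + (-18)·0.606531 + 18·0.778801 = 4.2045.

4.2045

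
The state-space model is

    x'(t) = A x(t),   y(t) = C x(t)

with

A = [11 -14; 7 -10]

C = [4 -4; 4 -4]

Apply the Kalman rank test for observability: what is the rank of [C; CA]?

1

CA = [[16, -16], [16, -16]]
Observability matrix O = [C; CA] = [[4, -4], [4, -4], [16, -16], [16, -16]]
Every row of O is a scalar multiple of row 1 = [4, -4] (multipliers 1, 1, 4, 4), so the rows span a one-dimensional space.
O ≠ 0, hence rank(O) = 1.
rank(O) = 1 < n = 2, so the pair (A, C) is not completely observable.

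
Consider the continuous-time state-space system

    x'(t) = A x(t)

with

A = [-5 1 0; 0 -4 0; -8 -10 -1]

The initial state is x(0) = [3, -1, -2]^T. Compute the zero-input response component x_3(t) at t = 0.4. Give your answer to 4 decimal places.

det(sI - A) = s^3 - (tr A)s^2 + (M11 + M22 + M33)s - det A, where Mii is the 2×2 principal minor of A obtained by deleting row i and column i.
tr A = (-5) + (-4) + (-1) = -10; M11 = (-4)·(-1) - 0·(-10) = 4 - 0 = 4; M22 = (-5)·(-1) - 0·(-8) = 5 - 0 = 5; M33 = (-5)·(-4) - 1·0 = 20 - 0 = 20; sum of minors = 29.
det A = (-5)·((-4)·(-1) - 0·(-10)) - 1·(0·(-1) - 0·(-8)) + 0·(0·(-10) - (-4)·(-8)) = (-5)·4 - 1·0 + 0·(-32) = -20.
So p(s) = det(sI - A) = s^3 + 10s^2 + 29s + 20.
Rational-root test: any integer root divides 20. Testing small divisors, s = -1 works: p(-1) = -1 + 10 + (-29) + 20 = 0, so (s + 1) is a factor.
Dividing, p(s) = (s + 1)(s^2 + 9s + 20).
Factor s^2 + 9s + 20: two numbers with sum -9 and product 20 are -4 and -5, so s^2 + 9s + 20 = (s + 4)(s + 5).
Hence p(s) = (s + 1) (s + 4) (s + 5), with roots -5, -4, -1.
The eigenvalues -5, -4, -1 are distinct and real, so A is diagonalisable and x(t) = e^{At} x(0) = V diag(e^{λ_i t}) V^{-1} x(0), where the columns of V are the eigenvectors.
λ = -5: A - (-5)I = [[0, 1, 0], [0, 1, 0], [-8, -10, 4]]. v must be orthogonal to every row; (row 1) × (row 3) = [4, 0, 8], so take v_1 = [1, 0, 2]^T.
λ = -4: A - (-4)I = [[-1, 1, 0], [0, 0, 0], [-8, -10, 3]]. v must be orthogonal to every row; (row 1) × (row 3) = [3, 3, 18], so take v_2 = [1, 1, 6]^T.
λ = -1: A - (-1)I = [[-4, 1, 0], [0, -3, 0], [-8, -10, 0]]. v must be orthogonal to every row; (row 1) × (row 2) = [0, 0, 12], so take v_3 = [0, 0, 1]^T.
V = [v_1 v_2 v_3] = [[1, 1, 0], [0, 1, 0], [2, 6, 1]] has det V = 1, so V^{-1} = adj(V)/det V = [[1, -1, 0], [0, 1, 0], [-2, -4, 1]].
Modal coordinates z(0) = V^{-1} x(0): 1·3 + (-1)·(-1) + 0·(-2) = 4; 0·3 + 1·(-1) + 0·(-2) = -1; (-2)·3 + (-4)·(-1) + 1·(-2) = -4; so z(0) = [4, -1, -4]^T.
x_3(t) = Σ_i (v_i)_3 · z_i(0) · e^{λ_i t} (row 3 of V times the modal terms).
x_3(0.4) = 2·4·e^{-5·0.4} + 6·(-1)·e^{-4·0.4} + 1·(-4)·e^{-1·0.4} = 8·0.135335 + (-6)·0.201897 + (-4)·0.670320 = -2.8100.

-2.8100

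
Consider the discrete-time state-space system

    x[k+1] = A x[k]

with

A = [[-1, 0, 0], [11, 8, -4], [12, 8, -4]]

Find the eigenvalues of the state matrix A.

det(zI - A) = z^3 - (tr A)z^2 + (M11 + M22 + M33)z - det A, where Mii is the 2×2 principal minor of A obtained by deleting row i and column i.
tr A = (-1) + 8 + (-4) = 3; M11 = 8·(-4) - (-4)·8 = -32 - (-32) = 0; M22 = (-1)·(-4) - 0·12 = 4 - 0 = 4; M33 = (-1)·8 - 0·11 = -8 - 0 = -8; sum of minors = -4.
det A = (-1)·(8·(-4) - (-4)·8) - 0·(11·(-4) - (-4)·12) + 0·(11·8 - 8·12) = (-1)·0 - 0·4 + 0·(-8) = 0.
So p(z) = det(zI - A) = z^3 - 3z^2 - 4z.
The constant term is 0, so p(z) = z(z^2 - 3z - 4).
Factor z^2 - 3z - 4: two numbers with sum 3 and product -4 are 4 and -1, so z^2 - 3z - 4 = (z - 4)(z + 1).
Hence p(z) = z (z - 4) (z + 1), with roots -1, 0, 4.

-1, 0, 4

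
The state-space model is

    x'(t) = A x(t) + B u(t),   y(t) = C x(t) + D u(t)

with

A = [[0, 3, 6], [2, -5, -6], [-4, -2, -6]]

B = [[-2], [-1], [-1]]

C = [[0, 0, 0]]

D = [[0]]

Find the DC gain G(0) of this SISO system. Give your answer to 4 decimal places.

0.0000

G(0) = C(-A)^{-1}B + D = -C A^{-1} B + D.
det A = -36, so A^{-1} = (1/-36)·adj(A) = [[-1/2, -1/6, -1/3], [-1, -2/3, -1/3], [2/3, 1/3, 1/6]]
A^{-1} B = [3/2, 3, -11/6]^T
C A^{-1} B = 0
G(0) = D - C A^{-1} B = 0 - (0) = 0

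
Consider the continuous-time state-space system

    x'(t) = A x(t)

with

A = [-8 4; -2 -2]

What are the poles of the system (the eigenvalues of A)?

-6, -4

det(sI - A) = s^2 - (tr A)s + det A, with tr A = (-8) + (-2) = -10 and det A = (-8)·(-2) - 4·(-2) = 16 - (-8) = 24.
So p(s) = det(sI - A) = s^2 + 10s + 24.
Factor s^2 + 10s + 24: two numbers with sum -10 and product 24 are -4 and -6, so s^2 + 10s + 24 = (s + 4)(s + 6).
Hence p(s) = (s + 4) (s + 6), with roots -6, -4.
All eigenvalues have negative real part, so the system is asymptotically stable.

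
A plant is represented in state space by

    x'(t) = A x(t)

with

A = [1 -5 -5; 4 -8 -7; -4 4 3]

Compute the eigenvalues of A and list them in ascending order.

-4, -1, 1

det(sI - A) = s^3 - (tr A)s^2 + (M11 + M22 + M33)s - det A, where Mii is the 2×2 principal minor of A obtained by deleting row i and column i.
tr A = 1 + (-8) + 3 = -4; M11 = (-8)·3 - (-7)·4 = -24 - (-28) = 4; M22 = 1·3 - (-5)·(-4) = 3 - 20 = -17; M33 = 1·(-8) - (-5)·4 = -8 - (-20) = 12; sum of minors = -1.
det A = 1·((-8)·3 - (-7)·4) - (-5)·(4·3 - (-7)·(-4)) + (-5)·(4·4 - (-8)·(-4)) = 1·4 - (-5)·(-16) + (-5)·(-16) = 4.
So p(s) = det(sI - A) = s^3 + 4s^2 - s - 4.
Rational-root test: any integer root divides -4. Testing small divisors, s = -1 works: p(-1) = -1 + 4 + 1 + (-4) = 0, so (s + 1) is a factor.
Dividing, p(s) = (s + 1)(s^2 + 3s - 4).
Factor s^2 + 3s - 4: two numbers with sum -3 and product -4 are 1 and -4, so s^2 + 3s - 4 = (s - 1)(s + 4).
Hence p(s) = (s - 1) (s + 1) (s + 4), with roots -4, -1, 1.
At least one eigenvalue has non-negative real part, so the system is not asymptotically stable.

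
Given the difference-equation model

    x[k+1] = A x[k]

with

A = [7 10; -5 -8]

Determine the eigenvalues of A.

-3, 2

det(zI - A) = z^2 - (tr A)z + det A, with tr A = 7 + (-8) = -1 and det A = 7·(-8) - 10·(-5) = -56 - (-50) = -6.
So p(z) = det(zI - A) = z^2 + z - 6.
Factor z^2 + z - 6: two numbers with sum -1 and product -6 are 2 and -3, so z^2 + z - 6 = (z - 2)(z + 3).
Hence p(z) = (z - 2) (z + 3), with roots -3, 2.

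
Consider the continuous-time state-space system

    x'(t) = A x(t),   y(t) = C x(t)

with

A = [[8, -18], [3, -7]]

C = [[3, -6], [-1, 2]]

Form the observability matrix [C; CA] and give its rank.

CA = [[6, -12], [-2, 4]]
Observability matrix O = [C; CA] = [[3, -6], [-1, 2], [6, -12], [-2, 4]]
Every row of O is a scalar multiple of row 1 = [3, -6] (multipliers 1, -1/3, 2, -2/3), so the rows span a one-dimensional space.
O ≠ 0, hence rank(O) = 1.
rank(O) = 1 < n = 2, so the pair (A, C) is not completely observable.

1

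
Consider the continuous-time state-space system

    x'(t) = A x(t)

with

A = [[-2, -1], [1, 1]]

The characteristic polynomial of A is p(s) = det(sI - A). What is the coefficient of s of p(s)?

For a 2×2 matrix, det(sI - A) = s^2 - (tr A)s + det A.
tr A = -1, det A = -1.
So p(s) = s^2 + s - 1.
The coefficient of s is 1.

1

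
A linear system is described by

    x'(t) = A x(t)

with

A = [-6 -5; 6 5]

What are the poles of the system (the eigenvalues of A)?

-1, 0

det(sI - A) = s^2 - (tr A)s + det A, with tr A = (-6) + 5 = -1 and det A = (-6)·5 - (-5)·6 = -30 - (-30) = 0.
So p(s) = det(sI - A) = s^2 + s.
Factor s^2 + s: two numbers with sum -1 and product 0 are 0 and -1, so s^2 + s = s(s + 1).
Hence p(s) = s (s + 1), with roots -1, 0.
At least one eigenvalue has non-negative real part, so the system is not asymptotically stable.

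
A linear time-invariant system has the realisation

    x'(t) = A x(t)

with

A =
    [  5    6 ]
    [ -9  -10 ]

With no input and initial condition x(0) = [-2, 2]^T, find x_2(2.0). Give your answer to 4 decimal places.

0.2707

det(sI - A) = s^2 - (tr A)s + det A, with tr A = 5 + (-10) = -5 and det A = 5·(-10) - 6·(-9) = -50 - (-54) = 4.
So p(s) = det(sI - A) = s^2 + 5s + 4.
Factor s^2 + 5s + 4: two numbers with sum -5 and product 4 are -1 and -4, so s^2 + 5s + 4 = (s + 1)(s + 4).
Hence p(s) = (s + 1) (s + 4), with roots -4, -1.
The eigenvalues -4, -1 are distinct and real, so A is diagonalisable and x(t) = e^{At} x(0) = V diag(e^{λ_i t}) V^{-1} x(0), where the columns of V are the eigenvectors.
λ = -4: A - (-4)I = [[9, 6], [-9, -6]]. Row 1 gives 9·v1 + 6·v2 = 0, so take v_1 = [-2, 3]^T.
λ = -1: A - (-1)I = [[6, 6], [-9, -9]]. Row 1 gives 6·v1 + 6·v2 = 0, so take v_2 = [1, -1]^T.
V = [v_1 v_2] = [[-2, 1], [3, -1]] has det V = -1, so V^{-1} = adj(V)/det V = [[1, 1], [3, 2]].
Modal coordinates z(0) = V^{-1} x(0): 1·(-2) + 1·2 = 0; 3·(-2) + 2·2 = -2; so z(0) = [0, -2]^T.
x_2(t) = Σ_i (v_i)_2 · z_i(0) · e^{λ_i t} (row 2 of V times the modal terms).
x_2(2.0) = 3·0·e^{-4·2.0} + (-1)·(-2)·e^{-1·2.0} = 0·0.000335 + 2·0.135335 = 0.2707.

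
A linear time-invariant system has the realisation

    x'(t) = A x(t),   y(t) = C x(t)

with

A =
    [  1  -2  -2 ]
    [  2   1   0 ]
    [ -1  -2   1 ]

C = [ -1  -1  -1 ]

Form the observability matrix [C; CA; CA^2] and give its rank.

CA = [[-2, 3, 1]]
CA^2 = [[3, 5, 5]]
Observability matrix O = [C; CA; CA^2] = [[-1, -1, -1], [-2, 3, 1], [3, 5, 5]]
det(O) = (-1)·(3·5 - 1·5) - (-1)·((-2)·5 - 1·3) + (-1)·((-2)·5 - 3·3) = (-1)·10 - (-1)·(-13) + (-1)·(-19) = -4 ≠ 0, so rank(O) = 3.
rank(O) = 3 = n, so the pair (A, C) is completely observable.

3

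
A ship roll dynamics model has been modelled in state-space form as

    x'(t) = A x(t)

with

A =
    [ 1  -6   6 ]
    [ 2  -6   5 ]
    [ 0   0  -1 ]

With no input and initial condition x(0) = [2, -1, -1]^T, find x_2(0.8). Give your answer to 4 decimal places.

det(sI - A) = s^3 - (tr A)s^2 + (M11 + M22 + M33)s - det A, where Mii is the 2×2 principal minor of A obtained by deleting row i and column i.
tr A = 1 + (-6) + (-1) = -6; M11 = (-6)·(-1) - 5·0 = 6 - 0 = 6; M22 = 1·(-1) - 6·0 = -1 - 0 = -1; M33 = 1·(-6) - (-6)·2 = -6 - (-12) = 6; sum of minors = 11.
det A = 1·((-6)·(-1) - 5·0) - (-6)·(2·(-1) - 5·0) + 6·(2·0 - (-6)·0) = 1·6 - (-6)·(-2) + 6·0 = -6.
So p(s) = det(sI - A) = s^3 + 6s^2 + 11s + 6.
Rational-root test: any integer root divides 6. Testing small divisors, s = -1 works: p(-1) = -1 + 6 + (-11) + 6 = 0, so (s + 1) is a factor.
Dividing, p(s) = (s + 1)(s^2 + 5s + 6).
Factor s^2 + 5s + 6: two numbers with sum -5 and product 6 are -2 and -3, so s^2 + 5s + 6 = (s + 2)(s + 3).
Hence p(s) = (s + 1) (s + 2) (s + 3), with roots -3, -2, -1.
The eigenvalues -3, -2, -1 are distinct and real, so A is diagonalisable and x(t) = e^{At} x(0) = V diag(e^{λ_i t}) V^{-1} x(0), where the columns of V are the eigenvectors.
λ = -3: A - (-3)I = [[4, -6, 6], [2, -3, 5], [0, 0, 2]]. v must be orthogonal to every row; (row 1) × (row 2) = [-12, -8, 0], so take v_1 = [3, 2, 0]^T.
λ = -2: A - (-2)I = [[3, -6, 6], [2, -4, 5], [0, 0, 1]]. v must be orthogonal to every row; (row 1) × (row 2) = [-6, -3, 0], so take v_2 = [-2, -1, 0]^T.
λ = -1: A - (-1)I = [[2, -6, 6], [2, -5, 5], [0, 0, 0]]. v must be orthogonal to every row; (row 1) × (row 2) = [0, 2, 2], so take v_3 = [0, 1, 1]^T.
V = [v_1 v_2 v_3] = [[3, -2, 0], [2, -1, 1], [0, 0, 1]] has det V = 1, so V^{-1} = adj(V)/det V = [[-1, 2, -2], [-2, 3, -3], [0, 0, 1]].
Modal coordinates z(0) = V^{-1} x(0): (-1)·2 + 2·(-1) + (-2)·(-1) = -2; (-2)·2 + 3·(-1) + (-3)·(-1) = -4; 0·2 + 0·(-1) + 1·(-1) = -1; so z(0) = [-2, -4, -1]^T.
x_2(t) = Σ_i (v_i)_2 · z_i(0) · e^{λ_i t} (row 2 of V times the modal terms).
x_2(0.8) = 2·(-2)·e^{-3·0.8} + (-1)·(-4)·e^{-2·0.8} + 1·(-1)·e^{-1·0.8} = (-4)·0.090718 + 4·0.201897 + (-1)·0.449329 = -0.0046.

-0.0046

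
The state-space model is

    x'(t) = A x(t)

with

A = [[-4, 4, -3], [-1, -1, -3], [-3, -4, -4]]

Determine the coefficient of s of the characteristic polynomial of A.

Expand det(sI - A) for the 3×3 matrix.
p(s) = s^3 + 9s^2 + 7s - 49.
(Check: constant term = det(-A) = (-1)^3 det A = -49; coefficient of s^2 = -tr A = 9.)
The coefficient of s is 7.

7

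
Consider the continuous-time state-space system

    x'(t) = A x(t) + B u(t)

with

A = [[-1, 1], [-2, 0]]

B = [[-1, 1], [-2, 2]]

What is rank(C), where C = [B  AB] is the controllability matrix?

AB = [[-1, 1], [2, -2]]
Controllability matrix C = [B  AB] = [[-1, 1, -1, 1], [-2, 2, 2, -2]]
Take the 2×2 submatrix of C formed by columns 1, 3: [[-1, -1], [-2, 2]]. Its determinant is (-1)·2 - (-1)·(-2) = -2 - 2 = -4 ≠ 0.
So rank(C) ≥ 2; since C has 2 rows, rank(C) = 2.
rank(C) = 2 = n, so the pair (A, B) is completely controllable.

2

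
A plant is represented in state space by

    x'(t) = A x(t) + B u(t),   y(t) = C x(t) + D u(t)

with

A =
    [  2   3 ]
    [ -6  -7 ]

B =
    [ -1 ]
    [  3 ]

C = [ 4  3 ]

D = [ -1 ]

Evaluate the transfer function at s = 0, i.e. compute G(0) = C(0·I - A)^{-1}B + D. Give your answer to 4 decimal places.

G(0) = C(-A)^{-1}B + D = -C A^{-1} B + D.
det A = 4, so A^{-1} = (1/4)·adj(A) = [[-7/4, -3/4], [3/2, 1/2]]
A^{-1} B = [-1/2, 0]^T
C A^{-1} B = -2
G(0) = D - C A^{-1} B = -1 - (-2) = 1

1.0000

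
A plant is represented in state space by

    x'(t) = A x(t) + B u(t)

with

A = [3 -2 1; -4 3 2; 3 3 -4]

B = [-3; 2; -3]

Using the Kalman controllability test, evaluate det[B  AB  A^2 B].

5640

AB = [[-16], [12], [9]]
A^2B = [[-63], [118], [-48]]
Controllability matrix C = [B  AB  A^2B] = [[-3, -16, -63], [2, 12, 118], [-3, 9, -48]]
Expanding along the first row, det(C) = (-3)·(12·(-48) - 118·9) - (-16)·(2·(-48) - 118·(-3)) + (-63)·(2·9 - 12·(-3)) = (-3)·(-1638) - (-16)·258 + (-63)·54 = 5640
Since det(C) ≠ 0, rank(C) = 3 and the system is completely controllable.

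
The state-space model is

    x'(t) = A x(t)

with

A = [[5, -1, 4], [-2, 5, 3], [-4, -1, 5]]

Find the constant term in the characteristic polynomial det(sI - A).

Expand det(sI - A) for the 3×3 matrix.
p(s) = s^3 - 15s^2 + 92s - 230.
(Check: constant term = det(-A) = (-1)^3 det A = -230; coefficient of s^2 = -tr A = -15.)
The constant term is -230.

-230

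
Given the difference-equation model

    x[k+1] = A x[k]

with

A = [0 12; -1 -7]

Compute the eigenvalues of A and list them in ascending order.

det(zI - A) = z^2 - (tr A)z + det A, with tr A = 0 + (-7) = -7 and det A = 0·(-7) - 12·(-1) = 0 - (-12) = 12.
So p(z) = det(zI - A) = z^2 + 7z + 12.
Factor z^2 + 7z + 12: two numbers with sum -7 and product 12 are -3 and -4, so z^2 + 7z + 12 = (z + 3)(z + 4).
Hence p(z) = (z + 3) (z + 4), with roots -4, -3.

-4, -3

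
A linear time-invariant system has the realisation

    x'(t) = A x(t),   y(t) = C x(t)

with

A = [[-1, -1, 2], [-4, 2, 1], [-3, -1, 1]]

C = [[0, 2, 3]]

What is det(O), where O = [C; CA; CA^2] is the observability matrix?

CA = [[-17, 1, 5]]
CA^2 = [[-2, 14, -28]]
Observability matrix O = [C; CA; CA^2] = [[0, 2, 3], [-17, 1, 5], [-2, 14, -28]]
Expanding along the first row, det(O) = 0·(1·(-28) - 5·14) - 2·((-17)·(-28) - 5·(-2)) + 3·((-17)·14 - 1·(-2)) = 0·(-98) - 2·486 + 3·(-236) = -1680
Since det(O) ≠ 0, rank(O) = 3 and the system is completely observable.

-1680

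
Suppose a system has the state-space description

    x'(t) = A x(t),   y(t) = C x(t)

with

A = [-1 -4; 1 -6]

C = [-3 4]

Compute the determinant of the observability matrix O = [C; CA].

8

CA = [[7, -12]]
Observability matrix O = [C; CA] = [[-3, 4], [7, -12]]
det(O) = (-3)·(-12) - 4·7 = 36 - 28 = 8
Since det(O) ≠ 0, rank(O) = 2 and the system is completely observable.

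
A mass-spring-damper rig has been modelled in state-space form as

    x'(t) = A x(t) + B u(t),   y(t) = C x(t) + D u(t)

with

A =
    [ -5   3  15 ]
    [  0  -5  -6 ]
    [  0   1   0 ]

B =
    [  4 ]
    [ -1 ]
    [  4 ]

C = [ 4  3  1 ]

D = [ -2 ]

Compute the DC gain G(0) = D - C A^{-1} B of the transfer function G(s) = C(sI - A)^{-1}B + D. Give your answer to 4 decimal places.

G(0) = C(-A)^{-1}B + D = -C A^{-1} B + D.
det A = -30, so A^{-1} = (1/-30)·adj(A) = [[-1/5, -1/2, -19/10], [0, 0, 1], [0, -1/6, -5/6]]
A^{-1} B = [-79/10, 4, -19/6]^T
C A^{-1} B = -683/30
G(0) = D - C A^{-1} B = -2 - (-683/30) = 623/30 ≈ 20.7667

20.7667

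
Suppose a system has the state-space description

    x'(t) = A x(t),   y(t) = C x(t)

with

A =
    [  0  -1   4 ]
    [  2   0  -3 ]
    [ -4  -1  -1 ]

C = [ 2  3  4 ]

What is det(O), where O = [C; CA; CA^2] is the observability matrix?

-684

CA = [[-10, -6, -5]]
CA^2 = [[8, 15, -17]]
Observability matrix O = [C; CA; CA^2] = [[2, 3, 4], [-10, -6, -5], [8, 15, -17]]
Expanding along the first row, det(O) = 2·((-6)·(-17) - (-5)·15) - 3·((-10)·(-17) - (-5)·8) + 4·((-10)·15 - (-6)·8) = 2·177 - 3·210 + 4·(-102) = -684
Since det(O) ≠ 0, rank(O) = 3 and the system is completely observable.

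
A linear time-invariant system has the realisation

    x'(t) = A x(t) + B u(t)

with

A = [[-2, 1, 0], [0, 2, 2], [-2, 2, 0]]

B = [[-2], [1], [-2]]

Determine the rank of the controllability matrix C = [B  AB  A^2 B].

3

AB = [[5], [-2], [6]]
A^2B = [[-12], [8], [-14]]
Controllability matrix C = [B  AB  A^2B] = [[-2, 5, -12], [1, -2, 8], [-2, 6, -14]]
det(C) = (-2)·((-2)·(-14) - 8·6) - 5·(1·(-14) - 8·(-2)) + (-12)·(1·6 - (-2)·(-2)) = (-2)·(-20) - 5·2 + (-12)·2 = 6 ≠ 0, so rank(C) = 3.
rank(C) = 3 = n, so the pair (A, B) is completely controllable.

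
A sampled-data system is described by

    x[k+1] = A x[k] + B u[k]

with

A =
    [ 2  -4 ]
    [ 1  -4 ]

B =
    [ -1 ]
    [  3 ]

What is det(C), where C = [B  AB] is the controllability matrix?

55

AB = [[-14], [-13]]
Controllability matrix C = [B  AB] = [[-1, -14], [3, -13]]
det(C) = (-1)·(-13) - (-14)·3 = 13 - (-42) = 55
Since det(C) ≠ 0, rank(C) = 2 and the system is completely controllable.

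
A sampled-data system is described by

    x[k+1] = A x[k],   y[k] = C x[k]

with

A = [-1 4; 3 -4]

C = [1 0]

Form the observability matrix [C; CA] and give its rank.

CA = [[-1, 4]]
Observability matrix O = [C; CA] = [[1, 0], [-1, 4]]
det(O) = 1·4 - 0·(-1) = 4 - 0 = 4 ≠ 0, so rank(O) = 2.
rank(O) = 2 = n, so the pair (A, C) is completely observable.

2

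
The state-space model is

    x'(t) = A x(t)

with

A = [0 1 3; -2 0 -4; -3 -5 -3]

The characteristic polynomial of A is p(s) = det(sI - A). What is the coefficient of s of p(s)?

Expand det(sI - A) for the 3×3 matrix.
p(s) = s^3 + 3s^2 - 9s - 36.
(Check: constant term = det(-A) = (-1)^3 det A = -36; coefficient of s^2 = -tr A = 3.)
The coefficient of s is -9.

-9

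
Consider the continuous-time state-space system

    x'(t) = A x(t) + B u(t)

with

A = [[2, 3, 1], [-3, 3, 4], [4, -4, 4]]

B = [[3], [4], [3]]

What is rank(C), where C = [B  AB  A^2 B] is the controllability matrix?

AB = [[21], [15], [8]]
A^2B = [[95], [14], [56]]
Controllability matrix C = [B  AB  A^2B] = [[3, 21, 95], [4, 15, 14], [3, 8, 56]]
det(C) = 3·(15·56 - 14·8) - 21·(4·56 - 14·3) + 95·(4·8 - 15·3) = 3·728 - 21·182 + 95·(-13) = -2873 ≠ 0, so rank(C) = 3.
rank(C) = 3 = n, so the pair (A, B) is completely controllable.

3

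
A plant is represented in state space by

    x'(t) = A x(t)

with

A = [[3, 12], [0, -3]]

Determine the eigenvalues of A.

det(sI - A) = s^2 - (tr A)s + det A, with tr A = 3 + (-3) = 0 and det A = 3·(-3) - 12·0 = -9 - 0 = -9.
So p(s) = det(sI - A) = s^2 - 9.
Factor s^2 - 9: two numbers with sum 0 and product -9 are 3 and -3, so s^2 - 9 = (s - 3)(s + 3).
Hence p(s) = (s - 3) (s + 3), with roots -3, 3.
At least one eigenvalue has non-negative real part, so the system is not asymptotically stable.

-3, 3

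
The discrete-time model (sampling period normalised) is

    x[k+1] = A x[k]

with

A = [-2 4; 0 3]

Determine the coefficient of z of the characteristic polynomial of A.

For a 2×2 matrix, det(zI - A) = z^2 - (tr A)z + det A.
tr A = 1, det A = -6.
So p(z) = z^2 - z - 6.
The coefficient of z is -1.

-1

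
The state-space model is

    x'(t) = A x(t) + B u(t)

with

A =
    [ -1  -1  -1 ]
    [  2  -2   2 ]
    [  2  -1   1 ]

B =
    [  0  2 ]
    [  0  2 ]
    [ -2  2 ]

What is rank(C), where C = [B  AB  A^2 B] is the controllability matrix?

3

AB = [[2, -6], [-4, 4], [-2, 4]]
A^2B = [[4, -2], [8, -12], [6, -12]]
Controllability matrix C = [B  AB  A^2B] = [[0, 2, 2, -6, 4, -2], [0, 2, -4, 4, 8, -12], [-2, 2, -2, 4, 6, -12]]
Take the 3×3 submatrix of C formed by columns 1, 2, 3: [[0, 2, 2], [0, 2, -4], [-2, 2, -2]]. Its determinant is 0·(2·(-2) - (-4)·2) - 2·(0·(-2) - (-4)·(-2)) + 2·(0·2 - 2·(-2)) = 0·4 - 2·(-8) + 2·4 = 24 ≠ 0.
So rank(C) ≥ 3; since C has 3 rows, rank(C) = 3.
rank(C) = 3 = n, so the pair (A, B) is completely controllable.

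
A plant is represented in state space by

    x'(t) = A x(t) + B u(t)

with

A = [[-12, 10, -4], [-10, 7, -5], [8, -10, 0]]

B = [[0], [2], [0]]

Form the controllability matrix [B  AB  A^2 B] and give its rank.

AB = [[20], [14], [-20]]
A^2B = [[-20], [-2], [20]]
Controllability matrix C = [B  AB  A^2B] = [[0, 20, -20], [2, 14, -2], [0, -20, 20]]
The rows r1, r2, r3 of C are linearly dependent: r1 + r3 = 0 (check each entry), so rank(C) ≤ 2.
The 2×2 minor from rows 1, 2, columns 1, 2 is 0·14 - 20·2 = 0 - 40 = -40 ≠ 0, so rank(C) = 2.
rank(C) = 2 < n = 3, so the pair (A, B) is not completely controllable.

2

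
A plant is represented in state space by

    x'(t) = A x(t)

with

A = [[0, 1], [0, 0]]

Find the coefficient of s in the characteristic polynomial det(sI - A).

0

For a 2×2 matrix, det(sI - A) = s^2 - (tr A)s + det A.
tr A = 0, det A = 0.
So p(s) = s^2.
The coefficient of s is 0.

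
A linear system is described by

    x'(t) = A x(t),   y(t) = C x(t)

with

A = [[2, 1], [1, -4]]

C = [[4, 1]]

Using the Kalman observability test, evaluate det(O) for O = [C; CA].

CA = [[9, 0]]
Observability matrix O = [C; CA] = [[4, 1], [9, 0]]
det(O) = 4·0 - 1·9 = 0 - 9 = -9
Since det(O) ≠ 0, rank(O) = 2 and the system is completely observable.

-9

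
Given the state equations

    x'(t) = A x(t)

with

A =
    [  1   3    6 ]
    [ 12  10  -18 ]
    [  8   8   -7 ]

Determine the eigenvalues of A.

-2, 1, 5

det(sI - A) = s^3 - (tr A)s^2 + (M11 + M22 + M33)s - det A, where Mii is the 2×2 principal minor of A obtained by deleting row i and column i.
tr A = 1 + 10 + (-7) = 4; M11 = 10·(-7) - (-18)·8 = -70 - (-144) = 74; M22 = 1·(-7) - 6·8 = -7 - 48 = -55; M33 = 1·10 - 3·12 = 10 - 36 = -26; sum of minors = -7.
det A = 1·(10·(-7) - (-18)·8) - 3·(12·(-7) - (-18)·8) + 6·(12·8 - 10·8) = 1·74 - 3·60 + 6·16 = -10.
So p(s) = det(sI - A) = s^3 - 4s^2 - 7s + 10.
Rational-root test: any integer root divides 10. Testing small divisors, s = 1 works: p(1) = 1 + (-4) + (-7) + 10 = 0, so (s - 1) is a factor.
Dividing, p(s) = (s - 1)(s^2 - 3s - 10).
Factor s^2 - 3s - 10: two numbers with sum 3 and product -10 are 5 and -2, so s^2 - 3s - 10 = (s - 5)(s + 2).
Hence p(s) = (s - 5) (s - 1) (s + 2), with roots -2, 1, 5.
At least one eigenvalue has non-negative real part, so the system is not asymptotically stable.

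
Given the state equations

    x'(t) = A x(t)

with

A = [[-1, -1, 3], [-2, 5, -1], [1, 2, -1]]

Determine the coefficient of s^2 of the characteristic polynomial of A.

-3

Expand det(sI - A) for the 3×3 matrix.
p(s) = s^3 - 3s^2 - 12s + 21.
(Check: constant term = det(-A) = (-1)^3 det A = 21; coefficient of s^2 = -tr A = -3.)
The coefficient of s^2 is -3.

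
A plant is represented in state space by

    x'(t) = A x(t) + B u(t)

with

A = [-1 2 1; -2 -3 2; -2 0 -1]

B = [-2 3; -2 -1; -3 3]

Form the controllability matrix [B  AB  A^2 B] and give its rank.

AB = [[-5, -2], [4, 3], [7, -9]]
A^2B = [[20, -1], [12, -23], [3, 13]]
Controllability matrix C = [B  AB  A^2B] = [[-2, 3, -5, -2, 20, -1], [-2, -1, 4, 3, 12, -23], [-3, 3, 7, -9, 3, 13]]
Take the 3×3 submatrix of C formed by columns 1, 2, 3: [[-2, 3, -5], [-2, -1, 4], [-3, 3, 7]]. Its determinant is (-2)·((-1)·7 - 4·3) - 3·((-2)·7 - 4·(-3)) + (-5)·((-2)·3 - (-1)·(-3)) = (-2)·(-19) - 3·(-2) + (-5)·(-9) = 89 ≠ 0.
So rank(C) ≥ 3; since C has 3 rows, rank(C) = 3.
rank(C) = 3 = n, so the pair (A, B) is completely controllable.

3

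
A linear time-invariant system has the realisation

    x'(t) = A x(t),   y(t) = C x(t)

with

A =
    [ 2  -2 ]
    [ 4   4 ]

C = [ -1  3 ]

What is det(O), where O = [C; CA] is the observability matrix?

-44

CA = [[10, 14]]
Observability matrix O = [C; CA] = [[-1, 3], [10, 14]]
det(O) = (-1)·14 - 3·10 = -14 - 30 = -44
Since det(O) ≠ 0, rank(O) = 2 and the system is completely observable.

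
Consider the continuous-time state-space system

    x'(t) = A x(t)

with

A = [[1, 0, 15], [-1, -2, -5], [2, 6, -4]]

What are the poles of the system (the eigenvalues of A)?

-4, -2, 1

det(sI - A) = s^3 - (tr A)s^2 + (M11 + M22 + M33)s - det A, where Mii is the 2×2 principal minor of A obtained by deleting row i and column i.
tr A = 1 + (-2) + (-4) = -5; M11 = (-2)·(-4) - (-5)·6 = 8 - (-30) = 38; M22 = 1·(-4) - 15·2 = -4 - 30 = -34; M33 = 1·(-2) - 0·(-1) = -2 - 0 = -2; sum of minors = 2.
det A = 1·((-2)·(-4) - (-5)·6) - 0·((-1)·(-4) - (-5)·2) + 15·((-1)·6 - (-2)·2) = 1·38 - 0·14 + 15·(-2) = 8.
So p(s) = det(sI - A) = s^3 + 5s^2 + 2s - 8.
Rational-root test: any integer root divides -8. Testing small divisors, s = 1 works: p(1) = 1 + 5 + 2 + (-8) = 0, so (s - 1) is a factor.
Dividing, p(s) = (s - 1)(s^2 + 6s + 8).
Factor s^2 + 6s + 8: two numbers with sum -6 and product 8 are -2 and -4, so s^2 + 6s + 8 = (s + 2)(s + 4).
Hence p(s) = (s - 1) (s + 2) (s + 4), with roots -4, -2, 1.
At least one eigenvalue has non-negative real part, so the system is not asymptotically stable.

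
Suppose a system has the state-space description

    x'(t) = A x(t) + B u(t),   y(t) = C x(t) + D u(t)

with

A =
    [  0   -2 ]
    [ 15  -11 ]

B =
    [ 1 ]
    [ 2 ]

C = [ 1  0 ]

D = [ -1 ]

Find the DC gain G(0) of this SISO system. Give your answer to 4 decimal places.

-0.7667

G(0) = C(-A)^{-1}B + D = -C A^{-1} B + D.
det A = 30, so A^{-1} = (1/30)·adj(A) = [[-11/30, 1/15], [-1/2, 0]]
A^{-1} B = [-7/30, -1/2]^T
C A^{-1} B = -7/30
G(0) = D - C A^{-1} B = -1 - (-7/30) = -23/30 ≈ -0.7667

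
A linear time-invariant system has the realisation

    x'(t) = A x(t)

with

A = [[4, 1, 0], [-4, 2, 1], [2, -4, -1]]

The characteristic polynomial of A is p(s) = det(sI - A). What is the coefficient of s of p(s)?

10

Expand det(sI - A) for the 3×3 matrix.
p(s) = s^3 - 5s^2 + 10s - 6.
(Check: constant term = det(-A) = (-1)^3 det A = -6; coefficient of s^2 = -tr A = -5.)
The coefficient of s is 10.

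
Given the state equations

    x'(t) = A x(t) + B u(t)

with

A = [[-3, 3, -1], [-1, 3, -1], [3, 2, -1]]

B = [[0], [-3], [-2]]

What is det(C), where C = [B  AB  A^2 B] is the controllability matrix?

503

AB = [[-7], [-7], [-4]]
A^2B = [[4], [-10], [-31]]
Controllability matrix C = [B  AB  A^2B] = [[0, -7, 4], [-3, -7, -10], [-2, -4, -31]]
Expanding along the first row, det(C) = 0·((-7)·(-31) - (-10)·(-4)) - (-7)·((-3)·(-31) - (-10)·(-2)) + 4·((-3)·(-4) - (-7)·(-2)) = 0·177 - (-7)·73 + 4·(-2) = 503
Since det(C) ≠ 0, rank(C) = 3 and the system is completely controllable.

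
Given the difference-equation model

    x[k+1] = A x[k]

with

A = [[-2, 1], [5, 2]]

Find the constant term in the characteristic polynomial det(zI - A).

-9

For a 2×2 matrix, det(zI - A) = z^2 - (tr A)z + det A.
tr A = 0, det A = -9.
So p(z) = z^2 - 9.
The constant term is -9.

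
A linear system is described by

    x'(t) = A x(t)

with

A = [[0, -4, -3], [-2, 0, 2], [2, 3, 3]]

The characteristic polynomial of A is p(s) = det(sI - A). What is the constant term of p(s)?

Expand det(sI - A) for the 3×3 matrix.
p(s) = s^3 - 3s^2 - 8s + 22.
(Check: constant term = det(-A) = (-1)^3 det A = 22; coefficient of s^2 = -tr A = -3.)
The constant term is 22.

22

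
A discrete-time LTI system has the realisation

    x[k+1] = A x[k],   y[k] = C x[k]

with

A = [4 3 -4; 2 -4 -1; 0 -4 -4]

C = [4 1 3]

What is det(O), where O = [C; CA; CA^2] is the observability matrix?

CA = [[18, -4, -29]]
CA^2 = [[64, 186, 48]]
Observability matrix O = [C; CA; CA^2] = [[4, 1, 3], [18, -4, -29], [64, 186, 48]]
Expanding along the first row, det(O) = 4·((-4)·48 - (-29)·186) - 1·(18·48 - (-29)·64) + 3·(18·186 - (-4)·64) = 4·5202 - 1·2720 + 3·3604 = 28900
Since det(O) ≠ 0, rank(O) = 3 and the system is completely observable.

28900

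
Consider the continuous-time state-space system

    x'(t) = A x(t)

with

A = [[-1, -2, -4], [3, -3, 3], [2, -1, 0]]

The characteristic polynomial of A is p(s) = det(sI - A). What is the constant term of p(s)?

Expand det(sI - A) for the 3×3 matrix.
p(s) = s^3 + 4s^2 + 20s + 27.
(Check: constant term = det(-A) = (-1)^3 det A = 27; coefficient of s^2 = -tr A = 4.)
The constant term is 27.

27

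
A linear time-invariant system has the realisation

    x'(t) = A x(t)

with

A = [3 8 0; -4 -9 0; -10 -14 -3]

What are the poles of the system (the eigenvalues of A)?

det(sI - A) = s^3 - (tr A)s^2 + (M11 + M22 + M33)s - det A, where Mii is the 2×2 principal minor of A obtained by deleting row i and column i.
tr A = 3 + (-9) + (-3) = -9; M11 = (-9)·(-3) - 0·(-14) = 27 - 0 = 27; M22 = 3·(-3) - 0·(-10) = -9 - 0 = -9; M33 = 3·(-9) - 8·(-4) = -27 - (-32) = 5; sum of minors = 23.
det A = 3·((-9)·(-3) - 0·(-14)) - 8·((-4)·(-3) - 0·(-10)) + 0·((-4)·(-14) - (-9)·(-10)) = 3·27 - 8·12 + 0·(-34) = -15.
So p(s) = det(sI - A) = s^3 + 9s^2 + 23s + 15.
Rational-root test: any integer root divides 15. Testing small divisors, s = -1 works: p(-1) = -1 + 9 + (-23) + 15 = 0, so (s + 1) is a factor.
Dividing, p(s) = (s + 1)(s^2 + 8s + 15).
Factor s^2 + 8s + 15: two numbers with sum -8 and product 15 are -3 and -5, so s^2 + 8s + 15 = (s + 3)(s + 5).
Hence p(s) = (s + 1) (s + 3) (s + 5), with roots -5, -3, -1.
All eigenvalues have negative real part, so the system is asymptotically stable.

-5, -3, -1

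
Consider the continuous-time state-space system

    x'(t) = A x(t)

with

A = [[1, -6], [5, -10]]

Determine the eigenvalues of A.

-5, -4

det(sI - A) = s^2 - (tr A)s + det A, with tr A = 1 + (-10) = -9 and det A = 1·(-10) - (-6)·5 = -10 - (-30) = 20.
So p(s) = det(sI - A) = s^2 + 9s + 20.
Factor s^2 + 9s + 20: two numbers with sum -9 and product 20 are -4 and -5, so s^2 + 9s + 20 = (s + 4)(s + 5).
Hence p(s) = (s + 4) (s + 5), with roots -5, -4.
All eigenvalues have negative real part, so the system is asymptotically stable.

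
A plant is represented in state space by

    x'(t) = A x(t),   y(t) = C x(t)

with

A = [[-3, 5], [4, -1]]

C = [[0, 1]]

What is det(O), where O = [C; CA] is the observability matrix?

-4

CA = [[4, -1]]
Observability matrix O = [C; CA] = [[0, 1], [4, -1]]
det(O) = 0·(-1) - 1·4 = 0 - 4 = -4
Since det(O) ≠ 0, rank(O) = 2 and the system is completely observable.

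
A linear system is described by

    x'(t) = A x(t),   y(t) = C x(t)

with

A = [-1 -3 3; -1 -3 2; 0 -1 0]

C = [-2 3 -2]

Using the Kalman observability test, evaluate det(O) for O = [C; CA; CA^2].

-17

CA = [[-1, -1, 0]]
CA^2 = [[2, 6, -5]]
Observability matrix O = [C; CA; CA^2] = [[-2, 3, -2], [-1, -1, 0], [2, 6, -5]]
Expanding along the first row, det(O) = (-2)·((-1)·(-5) - 0·6) - 3·((-1)·(-5) - 0·2) + (-2)·((-1)·6 - (-1)·2) = (-2)·5 - 3·5 + (-2)·(-4) = -17
Since det(O) ≠ 0, rank(O) = 3 and the system is completely observable.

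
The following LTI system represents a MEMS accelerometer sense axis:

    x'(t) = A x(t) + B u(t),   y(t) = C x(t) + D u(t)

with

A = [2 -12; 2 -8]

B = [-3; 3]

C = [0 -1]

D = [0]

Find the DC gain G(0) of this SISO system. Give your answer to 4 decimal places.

G(0) = C(-A)^{-1}B + D = -C A^{-1} B + D.
det A = 8, so A^{-1} = (1/8)·adj(A) = [[-1, 3/2], [-1/4, 1/4]]
A^{-1} B = [15/2, 3/2]^T
C A^{-1} B = -3/2
G(0) = D - C A^{-1} B = 0 - (-3/2) = 3/2 ≈ 1.5000

1.5000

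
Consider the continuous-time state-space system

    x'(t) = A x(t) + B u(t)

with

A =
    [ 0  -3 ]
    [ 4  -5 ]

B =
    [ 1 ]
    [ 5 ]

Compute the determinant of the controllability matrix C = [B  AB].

AB = [[-15], [-21]]
Controllability matrix C = [B  AB] = [[1, -15], [5, -21]]
det(C) = 1·(-21) - (-15)·5 = -21 - (-75) = 54
Since det(C) ≠ 0, rank(C) = 2 and the system is completely controllable.

54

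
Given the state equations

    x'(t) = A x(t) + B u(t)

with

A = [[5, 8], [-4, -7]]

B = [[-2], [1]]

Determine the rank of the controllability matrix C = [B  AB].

1

AB = [[-2], [1]]
Controllability matrix C = [B  AB] = [[-2, -2], [1, 1]]
Every column of C is a scalar multiple of column 1 = [-2, 1] (multipliers 1, 1), so the columns span a one-dimensional space.
C ≠ 0, hence rank(C) = 1.
rank(C) = 1 < n = 2, so the pair (A, B) is not completely controllable.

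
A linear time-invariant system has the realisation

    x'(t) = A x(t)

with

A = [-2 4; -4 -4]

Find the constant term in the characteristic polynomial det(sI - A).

24

For a 2×2 matrix, det(sI - A) = s^2 - (tr A)s + det A.
tr A = -6, det A = 24.
So p(s) = s^2 + 6s + 24.
The constant term is 24.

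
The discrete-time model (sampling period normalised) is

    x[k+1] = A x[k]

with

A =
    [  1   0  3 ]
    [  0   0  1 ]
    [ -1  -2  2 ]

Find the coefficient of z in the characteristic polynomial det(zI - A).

7

Expand det(zI - A) for the 3×3 matrix.
p(z) = z^3 - 3z^2 + 7z - 2.
(Check: constant term = det(-A) = (-1)^3 det A = -2; coefficient of z^2 = -tr A = -3.)
The coefficient of z is 7.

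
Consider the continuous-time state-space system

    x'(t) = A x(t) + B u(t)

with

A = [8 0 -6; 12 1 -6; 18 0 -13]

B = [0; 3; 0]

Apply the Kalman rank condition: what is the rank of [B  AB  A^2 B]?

1

AB = [[0], [3], [0]]
A^2B = [[0], [3], [0]]
Controllability matrix C = [B  AB  A^2B] = [[0, 0, 0], [3, 3, 3], [0, 0, 0]]
Every column of C is a scalar multiple of column 1 = [0, 3, 0] (multipliers 1, 1, 1), so the columns span a one-dimensional space.
C ≠ 0, hence rank(C) = 1.
rank(C) = 1 < n = 3, so the pair (A, B) is not completely controllable.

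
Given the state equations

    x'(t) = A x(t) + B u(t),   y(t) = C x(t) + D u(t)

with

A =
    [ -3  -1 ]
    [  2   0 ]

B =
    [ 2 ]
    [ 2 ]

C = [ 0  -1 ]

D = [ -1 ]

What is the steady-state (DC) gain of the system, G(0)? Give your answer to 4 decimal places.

-6.0000

G(0) = C(-A)^{-1}B + D = -C A^{-1} B + D.
det A = 2, so A^{-1} = (1/2)·adj(A) = [[0, 1/2], [-1, -3/2]]
A^{-1} B = [1, -5]^T
C A^{-1} B = 5
G(0) = D - C A^{-1} B = -1 - (5) = -6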